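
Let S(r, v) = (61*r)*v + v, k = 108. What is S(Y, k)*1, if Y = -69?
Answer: -454464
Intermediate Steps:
S(r, v) = v + 61*r*v (S(r, v) = 61*r*v + v = v + 61*r*v)
S(Y, k)*1 = (108*(1 + 61*(-69)))*1 = (108*(1 - 4209))*1 = (108*(-4208))*1 = -454464*1 = -454464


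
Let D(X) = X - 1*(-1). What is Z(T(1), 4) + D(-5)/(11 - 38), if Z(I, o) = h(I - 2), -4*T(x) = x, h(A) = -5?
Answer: -131/27 ≈ -4.8519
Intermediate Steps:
T(x) = -x/4
Z(I, o) = -5
D(X) = 1 + X (D(X) = X + 1 = 1 + X)
Z(T(1), 4) + D(-5)/(11 - 38) = -5 + (1 - 5)/(11 - 38) = -5 - 4/(-27) = -5 - 4*(-1/27) = -5 + 4/27 = -131/27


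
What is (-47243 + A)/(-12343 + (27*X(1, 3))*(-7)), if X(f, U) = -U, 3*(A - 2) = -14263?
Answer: 3391/768 ≈ 4.4154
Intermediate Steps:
A = -14257/3 (A = 2 + (⅓)*(-14263) = 2 - 14263/3 = -14257/3 ≈ -4752.3)
(-47243 + A)/(-12343 + (27*X(1, 3))*(-7)) = (-47243 - 14257/3)/(-12343 + (27*(-1*3))*(-7)) = -155986/(3*(-12343 + (27*(-3))*(-7))) = -155986/(3*(-12343 - 81*(-7))) = -155986/(3*(-12343 + 567)) = -155986/3/(-11776) = -155986/3*(-1/11776) = 3391/768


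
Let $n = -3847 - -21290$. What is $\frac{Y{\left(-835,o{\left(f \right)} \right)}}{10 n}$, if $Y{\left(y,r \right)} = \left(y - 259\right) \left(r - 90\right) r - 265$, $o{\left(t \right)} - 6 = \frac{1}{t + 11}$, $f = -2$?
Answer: $\frac{9081377}{2825766} \approx 3.2138$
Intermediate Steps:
$o{\left(t \right)} = 6 + \frac{1}{11 + t}$ ($o{\left(t \right)} = 6 + \frac{1}{t + 11} = 6 + \frac{1}{11 + t}$)
$n = 17443$ ($n = -3847 + 21290 = 17443$)
$Y{\left(y,r \right)} = -265 + r \left(-259 + y\right) \left(-90 + r\right)$ ($Y{\left(y,r \right)} = \left(-259 + y\right) \left(-90 + r\right) r - 265 = r \left(-259 + y\right) \left(-90 + r\right) - 265 = -265 + r \left(-259 + y\right) \left(-90 + r\right)$)
$\frac{Y{\left(-835,o{\left(f \right)} \right)}}{10 n} = \frac{-265 - 259 \left(\frac{67 + 6 \left(-2\right)}{11 - 2}\right)^{2} + 23310 \frac{67 + 6 \left(-2\right)}{11 - 2} - 835 \left(\frac{67 + 6 \left(-2\right)}{11 - 2}\right)^{2} - 90 \frac{67 + 6 \left(-2\right)}{11 - 2} \left(-835\right)}{10 \cdot 17443} = \frac{-265 - 259 \left(\frac{67 - 12}{9}\right)^{2} + 23310 \frac{67 - 12}{9} - 835 \left(\frac{67 - 12}{9}\right)^{2} - 90 \frac{67 - 12}{9} \left(-835\right)}{174430} = \left(-265 - 259 \left(\frac{1}{9} \cdot 55\right)^{2} + 23310 \cdot \frac{1}{9} \cdot 55 - 835 \left(\frac{1}{9} \cdot 55\right)^{2} - 90 \cdot \frac{1}{9} \cdot 55 \left(-835\right)\right) \frac{1}{174430} = \left(-265 - 259 \left(\frac{55}{9}\right)^{2} + 23310 \cdot \frac{55}{9} - 835 \left(\frac{55}{9}\right)^{2} - 550 \left(-835\right)\right) \frac{1}{174430} = \left(-265 - \frac{783475}{81} + 142450 - \frac{2525875}{81} + 459250\right) \frac{1}{174430} = \frac{45406885}{81} \cdot \frac{1}{174430} = \frac{9081377}{2825766}$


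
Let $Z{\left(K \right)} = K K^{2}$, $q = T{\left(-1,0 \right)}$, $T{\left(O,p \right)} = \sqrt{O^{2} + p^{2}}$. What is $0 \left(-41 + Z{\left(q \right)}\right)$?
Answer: $0$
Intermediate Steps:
$q = 1$ ($q = \sqrt{\left(-1\right)^{2} + 0^{2}} = \sqrt{1 + 0} = \sqrt{1} = 1$)
$Z{\left(K \right)} = K^{3}$
$0 \left(-41 + Z{\left(q \right)}\right) = 0 \left(-41 + 1^{3}\right) = 0 \left(-41 + 1\right) = 0 \left(-40\right) = 0$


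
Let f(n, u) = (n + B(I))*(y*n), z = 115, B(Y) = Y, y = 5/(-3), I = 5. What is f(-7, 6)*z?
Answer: -8050/3 ≈ -2683.3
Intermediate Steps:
y = -5/3 (y = 5*(-1/3) = -5/3 ≈ -1.6667)
f(n, u) = -5*n*(5 + n)/3 (f(n, u) = (n + 5)*(-5*n/3) = (5 + n)*(-5*n/3) = -5*n*(5 + n)/3)
f(-7, 6)*z = -5/3*(-7)*(5 - 7)*115 = -5/3*(-7)*(-2)*115 = -70/3*115 = -8050/3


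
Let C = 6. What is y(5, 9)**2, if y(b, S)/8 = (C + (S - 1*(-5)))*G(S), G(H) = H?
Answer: 2073600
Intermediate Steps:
y(b, S) = 8*S*(11 + S) (y(b, S) = 8*((6 + (S - 1*(-5)))*S) = 8*((6 + (S + 5))*S) = 8*((6 + (5 + S))*S) = 8*((11 + S)*S) = 8*(S*(11 + S)) = 8*S*(11 + S))
y(5, 9)**2 = (8*9*(11 + 9))**2 = (8*9*20)**2 = 1440**2 = 2073600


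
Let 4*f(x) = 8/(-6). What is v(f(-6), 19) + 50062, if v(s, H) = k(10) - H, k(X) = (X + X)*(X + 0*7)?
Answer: 50243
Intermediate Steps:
k(X) = 2*X² (k(X) = (2*X)*(X + 0) = (2*X)*X = 2*X²)
f(x) = -⅓ (f(x) = (8/(-6))/4 = (8*(-⅙))/4 = (¼)*(-4/3) = -⅓)
v(s, H) = 200 - H (v(s, H) = 2*10² - H = 2*100 - H = 200 - H)
v(f(-6), 19) + 50062 = (200 - 1*19) + 50062 = (200 - 19) + 50062 = 181 + 50062 = 50243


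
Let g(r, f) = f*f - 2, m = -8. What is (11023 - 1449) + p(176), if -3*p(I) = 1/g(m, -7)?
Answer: 1349933/141 ≈ 9574.0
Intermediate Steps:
g(r, f) = -2 + f² (g(r, f) = f² - 2 = -2 + f²)
p(I) = -1/141 (p(I) = -1/(3*(-2 + (-7)²)) = -1/(3*(-2 + 49)) = -⅓/47 = -⅓*1/47 = -1/141)
(11023 - 1449) + p(176) = (11023 - 1449) - 1/141 = 9574 - 1/141 = 1349933/141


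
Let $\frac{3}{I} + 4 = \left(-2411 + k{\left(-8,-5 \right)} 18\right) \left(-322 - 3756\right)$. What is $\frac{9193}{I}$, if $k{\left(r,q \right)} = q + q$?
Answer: $\frac{97134102142}{3} \approx 3.2378 \cdot 10^{10}$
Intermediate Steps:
$k{\left(r,q \right)} = 2 q$
$I = \frac{3}{10566094}$ ($I = \frac{3}{-4 + \left(-2411 + 2 \left(-5\right) 18\right) \left(-322 - 3756\right)} = \frac{3}{-4 + \left(-2411 - 180\right) \left(-4078\right)} = \frac{3}{-4 - -10566098} = \frac{3}{-4 + 10566098} = \frac{3}{10566094} \approx 2.8393 \cdot 10^{-7}$)
$\frac{9193}{I} = \frac{9193}{\frac{3}{10566094}} = 9193 \cdot \frac{10566094}{3} = \frac{97134102142}{3}$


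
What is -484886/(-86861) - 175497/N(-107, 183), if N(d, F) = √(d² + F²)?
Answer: 484886/86861 - 175497*√44938/44938 ≈ -822.29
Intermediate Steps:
N(d, F) = √(F² + d²)
-484886/(-86861) - 175497/N(-107, 183) = -484886/(-86861) - 175497/√(183² + (-107)²) = -484886*(-1/86861) - 175497/√(33489 + 11449) = 484886/86861 - 175497*√44938/44938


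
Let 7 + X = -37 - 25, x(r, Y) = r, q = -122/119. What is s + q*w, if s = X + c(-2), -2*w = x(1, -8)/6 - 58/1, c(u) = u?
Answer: -71861/714 ≈ -100.65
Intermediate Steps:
q = -122/119 (q = -122*1/119 = -122/119 ≈ -1.0252)
X = -69 (X = -7 + (-37 - 25) = -7 - 62 = -69)
w = 347/12 (w = -(1/6 - 58/1)/2 = -(1*(⅙) - 58*1)/2 = -(⅙ - 58)/2 = -½*(-347/6) = 347/12 ≈ 28.917)
s = -71 (s = -69 - 2 = -71)
s + q*w = -71 - 122/119*347/12 = -71 - 21167/714 = -71861/714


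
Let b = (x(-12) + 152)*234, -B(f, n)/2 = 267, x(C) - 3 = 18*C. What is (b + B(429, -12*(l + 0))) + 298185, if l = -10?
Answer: 283377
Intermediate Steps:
x(C) = 3 + 18*C
B(f, n) = -534 (B(f, n) = -2*267 = -534)
b = -14274 (b = ((3 + 18*(-12)) + 152)*234 = ((3 - 216) + 152)*234 = (-213 + 152)*234 = -61*234 = -14274)
(b + B(429, -12*(l + 0))) + 298185 = (-14274 - 534) + 298185 = -14808 + 298185 = 283377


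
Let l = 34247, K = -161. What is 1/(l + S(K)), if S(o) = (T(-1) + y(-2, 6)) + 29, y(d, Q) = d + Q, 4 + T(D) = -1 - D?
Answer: 1/34276 ≈ 2.9175e-5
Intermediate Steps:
T(D) = -5 - D (T(D) = -4 + (-1 - D) = -5 - D)
y(d, Q) = Q + d
S(o) = 29 (S(o) = ((-5 - 1*(-1)) + (6 - 2)) + 29 = ((-5 + 1) + 4) + 29 = (-4 + 4) + 29 = 0 + 29 = 29)
1/(l + S(K)) = 1/(34247 + 29) = 1/34276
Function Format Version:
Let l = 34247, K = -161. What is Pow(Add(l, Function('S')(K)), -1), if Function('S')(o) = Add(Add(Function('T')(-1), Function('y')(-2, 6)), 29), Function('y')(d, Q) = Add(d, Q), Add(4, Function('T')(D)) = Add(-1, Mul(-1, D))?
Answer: Rational(1, 34276) ≈ 2.9175e-5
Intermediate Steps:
Function('T')(D) = Add(-5, Mul(-1, D)) (Function('T')(D) = Add(-4, Add(-1, Mul(-1, D))) = Add(-5, Mul(-1, D)))
Function('y')(d, Q) = Add(Q, d)
Function('S')(o) = 29 (Function('S')(o) = Add(Add(Add(-5, Mul(-1, -1)), Add(6, -2)), 29) = Add(Add(Add(-5, 1), 4), 29) = Add(Add(-4, 4), 29) = Add(0, 29) = 29)
Pow(Add(l, Function('S')(K)), -1) = Pow(Add(34247, 29), -1) = Pow(34276, -1) = Rational(1, 34276)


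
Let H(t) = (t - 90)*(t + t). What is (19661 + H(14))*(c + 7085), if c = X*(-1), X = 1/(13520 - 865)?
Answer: 1572020597242/12655 ≈ 1.2422e+8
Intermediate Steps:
H(t) = 2*t*(-90 + t) (H(t) = (-90 + t)*(2*t) = 2*t*(-90 + t))
X = 1/12655 ≈ 7.9020e-5
c = -1/12655 (c = (1/12655)*(-1) = -1/12655 ≈ -7.9020e-5)
(19661 + H(14))*(c + 7085) = (19661 + 2*14*(-90 + 14))*(-1/12655 + 7085) = (19661 + 2*14*(-76))*(89660674/12655) = (19661 - 2128)*(89660674/12655) = 17533*(89660674/12655) = 1572020597242/12655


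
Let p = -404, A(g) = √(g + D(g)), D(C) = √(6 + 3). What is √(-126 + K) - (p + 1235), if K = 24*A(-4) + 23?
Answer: -831 + √(-103 + 24*I) ≈ -829.83 + 10.217*I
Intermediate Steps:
D(C) = 3 (D(C) = √9 = 3)
A(g) = √(3 + g) (A(g) = √(g + 3) = √(3 + g))
K = 23 + 24*I (K = 24*√(3 - 4) + 23 = 24*√(-1) + 23 = 24*I + 23 = 23 + 24*I ≈ 23.0 + 24.0*I)
√(-126 + K) - (p + 1235) = √(-126 + (23 + 24*I)) - (-404 + 1235) = √(-103 + 24*I) - 1*831 = √(-103 + 24*I) - 831 = -831 + √(-103 + 24*I)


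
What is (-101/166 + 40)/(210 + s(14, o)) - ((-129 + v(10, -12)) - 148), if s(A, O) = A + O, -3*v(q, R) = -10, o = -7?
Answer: 29593679/108066 ≈ 273.85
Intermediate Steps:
v(q, R) = 10/3 (v(q, R) = -1/3*(-10) = 10/3)
(-101/166 + 40)/(210 + s(14, o)) - ((-129 + v(10, -12)) - 148) = (-101/166 + 40)/(210 + (14 - 7)) - ((-129 + 10/3) - 148) = (-101*1/166 + 40)/(210 + 7) - (-377/3 - 148) = (-101/166 + 40)/217 - 1*(-821/3) = (6539/166)*(1/217) + 821/3 = 6539/36022 + 821/3 = 29593679/108066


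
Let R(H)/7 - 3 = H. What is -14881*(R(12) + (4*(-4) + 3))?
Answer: -1369052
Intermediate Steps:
R(H) = 21 + 7*H
-14881*(R(12) + (4*(-4) + 3)) = -14881*((21 + 7*12) + (4*(-4) + 3)) = -14881*((21 + 84) + (-16 + 3)) = -14881*(105 - 13) = -14881*92 = -1369052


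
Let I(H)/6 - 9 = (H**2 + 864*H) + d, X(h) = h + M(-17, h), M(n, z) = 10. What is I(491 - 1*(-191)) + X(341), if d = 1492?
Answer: 6335589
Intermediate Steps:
X(h) = 10 + h (X(h) = h + 10 = 10 + h)
I(H) = 9006 + 6*H**2 + 5184*H (I(H) = 54 + 6*((H**2 + 864*H) + 1492) = 54 + 6*(1492 + H**2 + 864*H) = 54 + (8952 + 6*H**2 + 5184*H) = 9006 + 6*H**2 + 5184*H)
I(491 - 1*(-191)) + X(341) = (9006 + 6*(491 - 1*(-191))**2 + 5184*(491 - 1*(-191))) + (10 + 341) = (9006 + 6*(491 + 191)**2 + 5184*(491 + 191)) + 351 = (9006 + 6*682**2 + 5184*682) + 351 = (9006 + 6*465124 + 3535488) + 351 = (9006 + 2790744 + 3535488) + 351 = 6335238 + 351 = 6335589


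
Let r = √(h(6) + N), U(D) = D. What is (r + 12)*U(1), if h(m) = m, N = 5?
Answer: 12 + √11 ≈ 15.317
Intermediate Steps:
r = √11 (r = √(6 + 5) = √11 ≈ 3.3166)
(r + 12)*U(1) = (√11 + 12)*1 = (12 + √11)*1 = 12 + √11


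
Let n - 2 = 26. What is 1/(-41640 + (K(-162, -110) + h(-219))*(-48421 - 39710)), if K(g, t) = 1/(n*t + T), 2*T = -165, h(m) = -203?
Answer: 6325/112894803987 ≈ 5.6026e-8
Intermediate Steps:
n = 28 (n = 2 + 26 = 28)
T = -165/2 (T = (½)*(-165) = -165/2 ≈ -82.500)
K(g, t) = 1/(-165/2 + 28*t) (K(g, t) = 1/(28*t - 165/2) = 1/(-165/2 + 28*t))
1/(-41640 + (K(-162, -110) + h(-219))*(-48421 - 39710)) = 1/(-41640 + (2/(-165 + 56*(-110)) - 203)*(-48421 - 39710)) = 1/(-41640 + (2/(-165 - 6160) - 203)*(-88131)) = 1/(-41640 + (2/(-6325) - 203)*(-88131)) = 1/(-41640 + (2*(-1/6325) - 203)*(-88131)) = 1/(-41640 + (-2/6325 - 203)*(-88131)) = 1/(-41640 - 1283977/6325*(-88131)) = 1/(-41640 + 113158176987/6325) = 1/(112894803987/6325) = 6325/112894803987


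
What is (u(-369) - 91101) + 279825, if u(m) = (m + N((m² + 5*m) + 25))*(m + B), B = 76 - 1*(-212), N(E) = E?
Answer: -10663008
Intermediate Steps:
B = 288 (B = 76 + 212 = 288)
u(m) = (288 + m)*(25 + m² + 6*m) (u(m) = (m + ((m² + 5*m) + 25))*(m + 288) = (m + (25 + m² + 5*m))*(288 + m) = (25 + m² + 6*m)*(288 + m) = (288 + m)*(25 + m² + 6*m))
(u(-369) - 91101) + 279825 = ((7200 + (-369)³ + 294*(-369)² + 1753*(-369)) - 91101) + 279825 = ((7200 - 50243409 + 294*136161 - 646857) - 91101) + 279825 = ((7200 - 50243409 + 40031334 - 646857) - 91101) + 279825 = (-10851732 - 91101) + 279825 = -10942833 + 279825 = -10663008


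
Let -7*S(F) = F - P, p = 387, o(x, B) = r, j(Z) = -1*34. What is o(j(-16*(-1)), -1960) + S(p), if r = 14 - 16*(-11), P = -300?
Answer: 643/7 ≈ 91.857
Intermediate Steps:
j(Z) = -34
r = 190 (r = 14 + 176 = 190)
o(x, B) = 190
S(F) = -300/7 - F/7 (S(F) = -(F - 1*(-300))/7 = -(F + 300)/7 = -(300 + F)/7 = -300/7 - F/7)
o(j(-16*(-1)), -1960) + S(p) = 190 + (-300/7 - ⅐*387) = 190 + (-300/7 - 387/7) = 190 - 687/7 = 643/7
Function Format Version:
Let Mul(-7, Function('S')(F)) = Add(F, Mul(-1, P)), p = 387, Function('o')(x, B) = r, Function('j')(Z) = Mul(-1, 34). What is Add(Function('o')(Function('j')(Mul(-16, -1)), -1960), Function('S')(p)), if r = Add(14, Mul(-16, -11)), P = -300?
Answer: Rational(643, 7) ≈ 91.857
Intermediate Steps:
Function('j')(Z) = -34
r = 190 (r = Add(14, 176) = 190)
Function('o')(x, B) = 190
Function('S')(F) = Add(Rational(-300, 7), Mul(Rational(-1, 7), F)) (Function('S')(F) = Mul(Rational(-1, 7), Add(F, Mul(-1, -300))) = Mul(Rational(-1, 7), Add(F, 300)) = Mul(Rational(-1, 7), Add(300, F)) = Add(Rational(-300, 7), Mul(Rational(-1, 7), F)))
Add(Function('o')(Function('j')(Mul(-16, -1)), -1960), Function('S')(p)) = Add(190, Add(Rational(-300, 7), Mul(Rational(-1, 7), 387))) = Add(190, Add(Rational(-300, 7), Rational(-387, 7))) = Add(190, Rational(-687, 7)) = Rational(643, 7)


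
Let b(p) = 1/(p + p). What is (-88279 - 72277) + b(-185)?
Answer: -59405721/370 ≈ -1.6056e+5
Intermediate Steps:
b(p) = 1/(2*p)
(-88279 - 72277) + b(-185) = (-88279 - 72277) + (½)/(-185) = -160556 + (½)*(-1/185) = -160556 - 1/370 = -59405721/370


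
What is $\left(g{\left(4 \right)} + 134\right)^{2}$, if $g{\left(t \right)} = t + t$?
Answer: $20164$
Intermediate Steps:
$g{\left(t \right)} = 2 t$
$\left(g{\left(4 \right)} + 134\right)^{2} = \left(2 \cdot 4 + 134\right)^{2} = \left(8 + 134\right)^{2} = 142^{2} = 20164$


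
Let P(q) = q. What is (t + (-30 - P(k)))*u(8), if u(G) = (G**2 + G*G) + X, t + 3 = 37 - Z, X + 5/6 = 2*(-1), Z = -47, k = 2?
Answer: 36799/6 ≈ 6133.2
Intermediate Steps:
X = -17/6 (X = -5/6 + 2*(-1) = -5/6 - 2 = -17/6 ≈ -2.8333)
t = 81 (t = -3 + (37 - 1*(-47)) = -3 + (37 + 47) = -3 + 84 = 81)
u(G) = -17/6 + 2*G**2 (u(G) = (G**2 + G*G) - 17/6 = (G**2 + G**2) - 17/6 = 2*G**2 - 17/6 = -17/6 + 2*G**2)
(t + (-30 - P(k)))*u(8) = (81 + (-30 - 1*2))*(-17/6 + 2*8**2) = (81 + (-30 - 2))*(-17/6 + 2*64) = (81 - 32)*(-17/6 + 128) = 49*(751/6) = 36799/6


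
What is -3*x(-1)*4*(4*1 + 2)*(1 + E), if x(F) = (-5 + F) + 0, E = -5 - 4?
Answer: -3456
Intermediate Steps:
E = -9
x(F) = -5 + F
-3*x(-1)*4*(4*1 + 2)*(1 + E) = -3*(-5 - 1)*4*(4*1 + 2)*(1 - 9) = -3*(-6*4)*(4 + 2)*(-8) = -(-72)*6*(-8) = -(-72)*(-48) = -3*1152 = -3456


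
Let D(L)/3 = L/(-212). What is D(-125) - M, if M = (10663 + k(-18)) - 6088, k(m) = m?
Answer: -965709/212 ≈ -4555.2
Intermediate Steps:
D(L) = -3*L/212 (D(L) = 3*(L/(-212)) = 3*(L*(-1/212)) = 3*(-L/212) = -3*L/212)
M = 4557 (M = (10663 - 18) - 6088 = 10645 - 6088 = 4557)
D(-125) - M = -3/212*(-125) - 1*4557 = 375/212 - 4557 = -965709/212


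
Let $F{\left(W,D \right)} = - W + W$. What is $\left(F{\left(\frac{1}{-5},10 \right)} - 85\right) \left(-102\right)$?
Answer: $8670$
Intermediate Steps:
$F{\left(W,D \right)} = 0$
$\left(F{\left(\frac{1}{-5},10 \right)} - 85\right) \left(-102\right) = \left(0 - 85\right) \left(-102\right) = \left(-85\right) \left(-102\right) = 8670$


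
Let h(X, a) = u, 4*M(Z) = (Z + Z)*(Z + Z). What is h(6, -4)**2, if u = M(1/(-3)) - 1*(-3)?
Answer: 784/81 ≈ 9.6790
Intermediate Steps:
M(Z) = Z**2 (M(Z) = ((Z + Z)*(Z + Z))/4 = ((2*Z)*(2*Z))/4 = (4*Z**2)/4 = Z**2)
u = 28/9 (u = (1/(-3))**2 - 1*(-3) = (-1/3)**2 + 3 = 1/9 + 3 = 28/9 ≈ 3.1111)
h(X, a) = 28/9
h(6, -4)**2 = (28/9)**2 = 784/81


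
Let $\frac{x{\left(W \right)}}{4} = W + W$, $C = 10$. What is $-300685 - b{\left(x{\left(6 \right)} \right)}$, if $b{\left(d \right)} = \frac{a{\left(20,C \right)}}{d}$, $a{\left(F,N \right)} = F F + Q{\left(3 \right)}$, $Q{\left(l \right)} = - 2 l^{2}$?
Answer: $- \frac{7216631}{24} \approx -3.0069 \cdot 10^{5}$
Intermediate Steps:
$x{\left(W \right)} = 8 W$ ($x{\left(W \right)} = 4 \left(W + W\right) = 4 \cdot 2 W = 8 W$)
$a{\left(F,N \right)} = -18 + F^{2}$ ($a{\left(F,N \right)} = F F - 2 \cdot 3^{2} = F^{2} - 18 = -18 + F^{2}$)
$b{\left(d \right)} = \frac{382}{d}$ ($b{\left(d \right)} = \frac{-18 + 20^{2}}{d} = \frac{-18 + 400}{d} = \frac{382}{d}$)
$-300685 - b{\left(x{\left(6 \right)} \right)} = -300685 - \frac{382}{8 \cdot 6} = -300685 - \frac{382}{48} = -300685 - 382 \cdot \frac{1}{48} = -300685 - \frac{191}{24} = - \frac{7216631}{24}$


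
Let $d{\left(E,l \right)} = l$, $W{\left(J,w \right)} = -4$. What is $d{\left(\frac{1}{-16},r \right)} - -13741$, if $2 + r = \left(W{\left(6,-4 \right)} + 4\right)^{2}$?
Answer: $13739$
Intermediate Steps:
$r = -2$ ($r = -2 + \left(-4 + 4\right)^{2} = -2 + 0^{2} = -2 + 0 = -2$)
$d{\left(\frac{1}{-16},r \right)} - -13741 = -2 - -13741 = -2 + 13741 = 13739$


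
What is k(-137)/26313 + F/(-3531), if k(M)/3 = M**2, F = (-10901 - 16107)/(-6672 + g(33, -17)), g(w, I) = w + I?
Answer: 3444362947/1610460852 ≈ 2.1387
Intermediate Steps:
g(w, I) = I + w
F = 211/52 (F = (-10901 - 16107)/(-6672 + (-17 + 33)) = -27008/(-6672 + 16) = -27008/(-6656) = -27008*(-1/6656) = 211/52 ≈ 4.0577)
k(M) = 3*M**2
k(-137)/26313 + F/(-3531) = (3*(-137)**2)/26313 + (211/52)/(-3531) = (3*18769)*(1/26313) + (211/52)*(-1/3531) = 56307*(1/26313) - 211/183612 = 18769/8771 - 211/183612 = 3444362947/1610460852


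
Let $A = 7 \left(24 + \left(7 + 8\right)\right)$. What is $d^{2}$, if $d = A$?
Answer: $74529$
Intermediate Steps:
$A = 273$ ($A = 7 \left(24 + 15\right) = 7 \cdot 39 = 273$)
$d = 273$
$d^{2} = 273^{2} = 74529$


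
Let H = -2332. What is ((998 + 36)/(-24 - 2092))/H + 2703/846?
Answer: 101051975/31625736 ≈ 3.1952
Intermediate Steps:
((998 + 36)/(-24 - 2092))/H + 2703/846 = ((998 + 36)/(-24 - 2092))/(-2332) + 2703/846 = (1034/(-2116))*(-1/2332) + 2703*(1/846) = (1034*(-1/2116))*(-1/2332) + 901/282 = -517/1058*(-1/2332) + 901/282 = 47/224296 + 901/282 = 101051975/31625736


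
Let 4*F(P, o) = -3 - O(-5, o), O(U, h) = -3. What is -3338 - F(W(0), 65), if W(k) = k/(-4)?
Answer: -3338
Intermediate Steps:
W(k) = -k/4 (W(k) = k*(-1/4) = -k/4)
F(P, o) = 0 (F(P, o) = (-3 - 1*(-3))/4 = (-3 + 3)/4 = (1/4)*0 = 0)
-3338 - F(W(0), 65) = -3338 - 1*0 = -3338 + 0 = -3338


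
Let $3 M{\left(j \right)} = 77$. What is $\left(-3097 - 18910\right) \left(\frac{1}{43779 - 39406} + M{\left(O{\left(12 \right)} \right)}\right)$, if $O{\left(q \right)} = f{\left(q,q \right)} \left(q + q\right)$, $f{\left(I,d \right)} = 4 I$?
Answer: $- \frac{7410285068}{13119} \approx -5.6485 \cdot 10^{5}$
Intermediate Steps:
$O{\left(q \right)} = 8 q^{2}$ ($O{\left(q \right)} = 4 q \left(q + q\right) = 4 q 2 q = 8 q^{2}$)
$M{\left(j \right)} = \frac{77}{3}$ ($M{\left(j \right)} = \frac{1}{3} \cdot 77 = \frac{77}{3}$)
$\left(-3097 - 18910\right) \left(\frac{1}{43779 - 39406} + M{\left(O{\left(12 \right)} \right)}\right) = \left(-3097 - 18910\right) \left(\frac{1}{43779 - 39406} + \frac{77}{3}\right) = - 22007 \left(\frac{1}{4373} + \frac{77}{3}\right) = \left(-22007\right) \frac{336724}{13119} = - \frac{7410285068}{13119}$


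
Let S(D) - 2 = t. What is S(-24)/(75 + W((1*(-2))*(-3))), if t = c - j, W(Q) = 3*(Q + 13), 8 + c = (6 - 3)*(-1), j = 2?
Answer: -1/12 ≈ -0.083333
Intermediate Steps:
c = -11 (c = -8 + (6 - 3)*(-1) = -8 + 3*(-1) = -8 - 3 = -11)
W(Q) = 39 + 3*Q (W(Q) = 3*(13 + Q) = 39 + 3*Q)
t = -13 (t = -11 - 1*2 = -11 - 2 = -13)
S(D) = -11 (S(D) = 2 - 13 = -11)
S(-24)/(75 + W((1*(-2))*(-3))) = -11/(75 + (39 + 3*((1*(-2))*(-3)))) = -11/(75 + (39 + 3*(-2*(-3)))) = -11/(75 + (39 + 3*6)) = -11/(75 + (39 + 18)) = -11/(75 + 57) = -11/132 = -11*1/132 = -1/12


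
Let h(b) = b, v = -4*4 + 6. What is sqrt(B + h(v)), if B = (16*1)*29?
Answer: sqrt(454) ≈ 21.307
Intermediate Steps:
v = -10 (v = -16 + 6 = -10)
B = 464 (B = 16*29 = 464)
sqrt(B + h(v)) = sqrt(464 - 10) = sqrt(454)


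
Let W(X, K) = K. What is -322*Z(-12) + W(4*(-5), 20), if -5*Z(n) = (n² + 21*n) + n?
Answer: -7708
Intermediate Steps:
Z(n) = -22*n/5 - n²/5 (Z(n) = -((n² + 21*n) + n)/5 = -(n² + 22*n)/5 = -22*n/5 - n²/5)
-322*Z(-12) + W(4*(-5), 20) = -(-322)*(-12)*(22 - 12)/5 + 20 = -(-322)*(-12)*10/5 + 20 = -322*24 + 20 = -7728 + 20 = -7708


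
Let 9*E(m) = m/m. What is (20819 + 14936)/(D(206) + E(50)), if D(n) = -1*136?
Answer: -321795/1223 ≈ -263.12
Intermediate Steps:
D(n) = -136
E(m) = ⅑ (E(m) = (m/m)/9 = (⅑)*1 = ⅑)
(20819 + 14936)/(D(206) + E(50)) = (20819 + 14936)/(-136 + ⅑) = 35755/(-1223/9) = 35755*(-9/1223) = -321795/1223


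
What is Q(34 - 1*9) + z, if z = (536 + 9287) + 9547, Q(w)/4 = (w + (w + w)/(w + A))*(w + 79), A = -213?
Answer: 1393990/47 ≈ 29659.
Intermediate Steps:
Q(w) = 4*(79 + w)*(w + 2*w/(-213 + w)) (Q(w) = 4*((w + (w + w)/(w - 213))*(w + 79)) = 4*((w + (2*w)/(-213 + w))*(79 + w)) = 4*((w + 2*w/(-213 + w))*(79 + w)) = 4*((79 + w)*(w + 2*w/(-213 + w))) = 4*(79 + w)*(w + 2*w/(-213 + w)))
z = 19370 (z = 9823 + 9547 = 19370)
Q(34 - 1*9) + z = 4*(34 - 1*9)*(-16669 + (34 - 1*9)² - 132*(34 - 1*9))/(-213 + (34 - 1*9)) + 19370 = 4*(34 - 9)*(-16669 + (34 - 9)² - 132*(34 - 9))/(-213 + (34 - 9)) + 19370 = 4*25*(-16669 + 25² - 132*25)/(-213 + 25) + 19370 = 4*25*(-16669 + 625 - 3300)/(-188) + 19370 = 4*25*(-1/188)*(-19344) + 19370 = 483600/47 + 19370 = 1393990/47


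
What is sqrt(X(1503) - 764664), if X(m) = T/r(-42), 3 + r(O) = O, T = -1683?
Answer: I*sqrt(19115665)/5 ≈ 874.43*I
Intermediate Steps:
r(O) = -3 + O
X(m) = 187/5 (X(m) = -1683/(-3 - 42) = -1683/(-45) = -1683*(-1/45) = 187/5)
sqrt(X(1503) - 764664) = sqrt(187/5 - 764664) = sqrt(-3823133/5) = I*sqrt(19115665)/5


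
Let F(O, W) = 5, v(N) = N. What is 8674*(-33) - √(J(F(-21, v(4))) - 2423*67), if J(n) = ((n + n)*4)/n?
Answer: -286242 - 3*I*√18037 ≈ -2.8624e+5 - 402.91*I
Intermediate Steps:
J(n) = 8 (J(n) = ((2*n)*4)/n = (8*n)/n = 8)
8674*(-33) - √(J(F(-21, v(4))) - 2423*67) = 8674*(-33) - √(8 - 2423*67) = -286242 - √(8 - 162341) = -286242 - √(-162333) = -286242 - 3*I*√18037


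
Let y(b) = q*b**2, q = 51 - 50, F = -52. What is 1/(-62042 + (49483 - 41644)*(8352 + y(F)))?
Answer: 1/86605942 ≈ 1.1547e-8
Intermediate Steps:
q = 1
y(b) = b**2 (y(b) = 1*b**2 = b**2)
1/(-62042 + (49483 - 41644)*(8352 + y(F))) = 1/(-62042 + (49483 - 41644)*(8352 + (-52)**2)) = 1/(-62042 + 7839*(8352 + 2704)) = 1/(-62042 + 7839*11056) = 1/(-62042 + 86667984) = 1/86605942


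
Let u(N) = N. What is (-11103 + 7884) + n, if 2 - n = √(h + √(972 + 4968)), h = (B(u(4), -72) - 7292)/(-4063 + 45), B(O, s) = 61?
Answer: -3217 - √(592942 + 1976856*√165)/574 ≈ -3225.9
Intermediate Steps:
h = 1033/574 (h = (61 - 7292)/(-4063 + 45) = -7231/(-4018) = -7231*(-1/4018) = 1033/574 ≈ 1.7997)
n = 2 - √(1033/574 + 6*√165) (n = 2 - √(1033/574 + √(972 + 4968)) = 2 - √(1033/574 + √5940) = 2 - √(1033/574 + 6*√165) ≈ -6.8809)
(-11103 + 7884) + n = (-11103 + 7884) + (2 - √(592942 + 1976856*√165)/574) = -3219 + (2 - √(592942 + 1976856*√165)/574) = -3217 - √(592942 + 1976856*√165)/574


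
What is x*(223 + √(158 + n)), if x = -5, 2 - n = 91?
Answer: -1115 - 5*√69 ≈ -1156.5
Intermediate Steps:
n = -89 (n = 2 - 1*91 = 2 - 91 = -89)
x*(223 + √(158 + n)) = -5*(223 + √(158 - 89)) = -5*(223 + √69) = -1115 - 5*√69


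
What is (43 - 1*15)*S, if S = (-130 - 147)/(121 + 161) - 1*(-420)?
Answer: 1654282/141 ≈ 11733.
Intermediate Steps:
S = 118163/282 (S = -277/282 + 420 = 118163/282 ≈ 419.02)
(43 - 1*15)*S = (43 - 1*15)*(118163/282) = (43 - 15)*(118163/282) = 28*(118163/282) = 1654282/141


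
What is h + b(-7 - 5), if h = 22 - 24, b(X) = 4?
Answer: 2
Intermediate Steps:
h = -2
h + b(-7 - 5) = -2 + 4 = 2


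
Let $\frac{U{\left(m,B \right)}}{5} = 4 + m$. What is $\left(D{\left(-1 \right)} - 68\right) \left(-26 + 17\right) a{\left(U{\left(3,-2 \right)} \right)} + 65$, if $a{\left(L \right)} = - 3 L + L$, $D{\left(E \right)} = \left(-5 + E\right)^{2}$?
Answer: $-20095$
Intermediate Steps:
$U{\left(m,B \right)} = 20 + 5 m$ ($U{\left(m,B \right)} = 5 \left(4 + m\right) = 20 + 5 m$)
$a{\left(L \right)} = - 2 L$
$\left(D{\left(-1 \right)} - 68\right) \left(-26 + 17\right) a{\left(U{\left(3,-2 \right)} \right)} + 65 = \left(\left(-5 - 1\right)^{2} - 68\right) \left(-26 + 17\right) \left(- 2 \left(20 + 5 \cdot 3\right)\right) + 65 = \left(\left(-6\right)^{2} - 68\right) \left(-9\right) \left(- 2 \left(20 + 15\right)\right) + 65 = \left(36 - 68\right) \left(-9\right) \left(\left(-2\right) 35\right) + 65 = \left(-32\right) \left(-9\right) \left(-70\right) + 65 = 288 \left(-70\right) + 65 = -20160 + 65 = -20095$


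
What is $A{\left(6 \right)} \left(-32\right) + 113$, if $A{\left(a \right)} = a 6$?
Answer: $-1039$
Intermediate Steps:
$A{\left(a \right)} = 6 a$
$A{\left(6 \right)} \left(-32\right) + 113 = 6 \cdot 6 \left(-32\right) + 113 = 36 \left(-32\right) + 113 = -1152 + 113 = -1039$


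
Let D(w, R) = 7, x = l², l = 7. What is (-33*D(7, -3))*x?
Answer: -11319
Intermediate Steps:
x = 49 (x = 7² = 49)
(-33*D(7, -3))*x = -33*7*49 = -231*49 = -11319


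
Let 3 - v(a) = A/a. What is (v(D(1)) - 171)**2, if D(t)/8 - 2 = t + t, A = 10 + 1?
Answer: 29019769/1024 ≈ 28340.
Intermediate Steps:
A = 11
D(t) = 16 + 16*t (D(t) = 16 + 8*(t + t) = 16 + 8*(2*t) = 16 + 16*t)
v(a) = 3 - 11/a
(v(D(1)) - 171)**2 = ((3 - 11/(16 + 16*1)) - 171)**2 = ((3 - 11/(16 + 16)) - 171)**2 = ((3 - 11/32) - 171)**2 = (85/32 - 171)**2 = (-5387/32)**2 = 29019769/1024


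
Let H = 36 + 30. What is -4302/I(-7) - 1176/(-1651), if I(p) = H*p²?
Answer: -549903/889889 ≈ -0.61795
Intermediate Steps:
H = 66
I(p) = 66*p²
-4302/I(-7) - 1176/(-1651) = -4302/(66*(-7)²) - 1176/(-1651) = -4302/(66*49) - 1176*(-1/1651) = -4302/3234 + 1176/1651 = -4302*1/3234 + 1176/1651 = -717/539 + 1176/1651 = -549903/889889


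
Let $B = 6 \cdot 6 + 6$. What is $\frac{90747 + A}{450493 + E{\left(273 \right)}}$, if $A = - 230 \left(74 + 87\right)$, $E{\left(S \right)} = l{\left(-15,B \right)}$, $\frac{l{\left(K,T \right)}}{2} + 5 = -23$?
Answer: $\frac{53717}{450437} \approx 0.11926$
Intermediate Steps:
$B = 42$ ($B = 36 + 6 = 42$)
$l{\left(K,T \right)} = -56$ ($l{\left(K,T \right)} = -10 + 2 \left(-23\right) = -10 - 46 = -56$)
$E{\left(S \right)} = -56$
$A = -37030$ ($A = \left(-230\right) 161 = -37030$)
$\frac{90747 + A}{450493 + E{\left(273 \right)}} = \frac{90747 - 37030}{450493 - 56} = \frac{53717}{450437}$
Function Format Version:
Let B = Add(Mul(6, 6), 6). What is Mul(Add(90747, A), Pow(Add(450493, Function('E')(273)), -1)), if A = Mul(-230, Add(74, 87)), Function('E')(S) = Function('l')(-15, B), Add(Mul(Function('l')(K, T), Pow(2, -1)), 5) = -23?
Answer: Rational(53717, 450437) ≈ 0.11926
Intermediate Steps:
B = 42 (B = Add(36, 6) = 42)
Function('l')(K, T) = -56 (Function('l')(K, T) = Add(-10, Mul(2, -23)) = Add(-10, -46) = -56)
Function('E')(S) = -56
A = -37030 (A = Mul(-230, 161) = -37030)
Mul(Add(90747, A), Pow(Add(450493, Function('E')(273)), -1)) = Mul(Add(90747, -37030), Pow(Add(450493, -56), -1)) = Mul(53717, Pow(450437, -1)) = Mul(53717, Rational(1, 450437)) = Rational(53717, 450437)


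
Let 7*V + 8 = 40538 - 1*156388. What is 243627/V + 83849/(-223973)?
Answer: -391675667939/25949063834 ≈ -15.094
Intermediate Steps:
V = -115858/7 (V = -8/7 + (40538 - 1*156388)/7 = -8/7 + (40538 - 156388)/7 = -8/7 + (⅐)*(-115850) = -8/7 - 16550 = -115858/7 ≈ -16551.)
243627/V + 83849/(-223973) = 243627/(-115858/7) + 83849/(-223973) = 243627*(-7/115858) + 83849*(-1/223973) = -1705389/115858 - 83849/223973 = -391675667939/25949063834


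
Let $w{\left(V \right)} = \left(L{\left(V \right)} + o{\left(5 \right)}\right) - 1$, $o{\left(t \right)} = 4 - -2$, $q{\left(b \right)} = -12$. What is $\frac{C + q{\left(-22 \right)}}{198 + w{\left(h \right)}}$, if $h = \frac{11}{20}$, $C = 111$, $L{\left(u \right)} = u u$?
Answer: $\frac{13200}{27107} \approx 0.48696$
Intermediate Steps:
$L{\left(u \right)} = u^{2}$
$o{\left(t \right)} = 6$ ($o{\left(t \right)} = 4 + 2 = 6$)
$h = \frac{11}{20}$ ($h = 11 \cdot \frac{1}{20} = \frac{11}{20} \approx 0.55$)
$w{\left(V \right)} = 5 + V^{2}$ ($w{\left(V \right)} = \left(V^{2} + 6\right) - 1 = \left(6 + V^{2}\right) - 1 = 5 + V^{2}$)
$\frac{C + q{\left(-22 \right)}}{198 + w{\left(h \right)}} = \frac{111 - 12}{198 + \left(5 + \left(\frac{11}{20}\right)^{2}\right)} = \frac{99}{198 + \left(5 + \frac{121}{400}\right)} = \frac{99}{198 + \frac{2121}{400}} = \frac{99}{\frac{81321}{400}} = 99 \cdot \frac{400}{81321} = \frac{13200}{27107}$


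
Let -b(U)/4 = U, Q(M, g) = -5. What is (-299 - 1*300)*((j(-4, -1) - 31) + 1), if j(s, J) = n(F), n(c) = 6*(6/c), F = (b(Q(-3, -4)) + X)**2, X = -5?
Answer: 446854/25 ≈ 17874.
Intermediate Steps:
b(U) = -4*U
F = 225 (F = (-4*(-5) - 5)**2 = (20 - 5)**2 = 15**2 = 225)
n(c) = 36/c
j(s, J) = 4/25 (j(s, J) = 36/225 = 36*(1/225) = 4/25)
(-299 - 1*300)*((j(-4, -1) - 31) + 1) = (-299 - 1*300)*((4/25 - 31) + 1) = (-299 - 300)*(-771/25 + 1) = -599*(-746/25) = 446854/25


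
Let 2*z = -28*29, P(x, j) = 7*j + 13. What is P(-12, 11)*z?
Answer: -36540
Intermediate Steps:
P(x, j) = 13 + 7*j
z = -406 (z = (-28*29)/2 = (½)*(-812) = -406)
P(-12, 11)*z = (13 + 7*11)*(-406) = (13 + 77)*(-406) = 90*(-406) = -36540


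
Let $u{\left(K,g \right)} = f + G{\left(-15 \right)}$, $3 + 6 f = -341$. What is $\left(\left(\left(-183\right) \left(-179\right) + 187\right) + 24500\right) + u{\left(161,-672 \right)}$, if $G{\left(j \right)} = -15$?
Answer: $\frac{172115}{3} \approx 57372.0$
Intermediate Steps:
$f = - \frac{172}{3}$ ($f = - \frac{1}{2} + \frac{1}{6} \left(-341\right) = - \frac{1}{2} - \frac{341}{6} = - \frac{172}{3} \approx -57.333$)
$u{\left(K,g \right)} = - \frac{217}{3}$ ($u{\left(K,g \right)} = - \frac{172}{3} - 15 = - \frac{217}{3}$)
$\left(\left(\left(-183\right) \left(-179\right) + 187\right) + 24500\right) + u{\left(161,-672 \right)} = \left(\left(\left(-183\right) \left(-179\right) + 187\right) + 24500\right) - \frac{217}{3} = \left(\left(32757 + 187\right) + 24500\right) - \frac{217}{3} = \left(32944 + 24500\right) - \frac{217}{3} = 57444 - \frac{217}{3} = \frac{172115}{3}$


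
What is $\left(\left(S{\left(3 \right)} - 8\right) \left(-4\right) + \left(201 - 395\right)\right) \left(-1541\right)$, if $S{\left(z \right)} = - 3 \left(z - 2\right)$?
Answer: $231150$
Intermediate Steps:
$S{\left(z \right)} = 6 - 3 z$ ($S{\left(z \right)} = - 3 \left(-2 + z\right) = 6 - 3 z$)
$\left(\left(S{\left(3 \right)} - 8\right) \left(-4\right) + \left(201 - 395\right)\right) \left(-1541\right) = \left(\left(\left(6 - 9\right) - 8\right) \left(-4\right) + \left(201 - 395\right)\right) \left(-1541\right) = \left(\left(\left(6 - 9\right) - 8\right) \left(-4\right) - 194\right) \left(-1541\right) = \left(\left(-3 - 8\right) \left(-4\right) - 194\right) \left(-1541\right) = \left(\left(-11\right) \left(-4\right) - 194\right) \left(-1541\right) = \left(44 - 194\right) \left(-1541\right) = \left(-150\right) \left(-1541\right) = 231150$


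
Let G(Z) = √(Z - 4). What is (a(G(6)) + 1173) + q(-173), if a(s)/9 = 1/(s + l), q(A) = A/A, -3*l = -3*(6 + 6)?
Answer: 83408/71 - 9*√2/142 ≈ 1174.7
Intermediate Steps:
G(Z) = √(-4 + Z)
l = 12 (l = -(-1)*(6 + 6) = -(-1)*12 = -⅓*(-36) = 12)
q(A) = 1
a(s) = 9/(12 + s) (a(s) = 9/(s + 12) = 9/(12 + s))
(a(G(6)) + 1173) + q(-173) = (9/(12 + √(-4 + 6)) + 1173) + 1 = (9/(12 + √2) + 1173) + 1 = (1173 + 9/(12 + √2)) + 1 = 1174 + 9/(12 + √2)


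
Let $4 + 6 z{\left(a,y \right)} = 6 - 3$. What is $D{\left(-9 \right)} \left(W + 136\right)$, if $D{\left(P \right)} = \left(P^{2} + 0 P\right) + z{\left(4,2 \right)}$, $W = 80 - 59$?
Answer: $\frac{76145}{6} \approx 12691.0$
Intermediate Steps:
$W = 21$ ($W = 80 - 59 = 21$)
$z{\left(a,y \right)} = - \frac{1}{6}$ ($z{\left(a,y \right)} = - \frac{2}{3} + \frac{6 - 3}{6} = - \frac{2}{3} + \frac{1}{6} \cdot 3 = - \frac{2}{3} + \frac{1}{2} = - \frac{1}{6}$)
$D{\left(P \right)} = - \frac{1}{6} + P^{2}$ ($D{\left(P \right)} = \left(P^{2} + 0 P\right) - \frac{1}{6} = \left(P^{2} + 0\right) - \frac{1}{6} = P^{2} - \frac{1}{6} = - \frac{1}{6} + P^{2}$)
$D{\left(-9 \right)} \left(W + 136\right) = \left(- \frac{1}{6} + \left(-9\right)^{2}\right) \left(21 + 136\right) = \left(- \frac{1}{6} + 81\right) 157 = \frac{485}{6} \cdot 157 = \frac{76145}{6}$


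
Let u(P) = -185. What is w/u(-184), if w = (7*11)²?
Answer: -5929/185 ≈ -32.049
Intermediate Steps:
w = 5929 (w = 77² = 5929)
w/u(-184) = 5929/(-185) = 5929*(-1/185) = -5929/185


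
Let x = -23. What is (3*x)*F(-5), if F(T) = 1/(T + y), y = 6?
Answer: -69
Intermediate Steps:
F(T) = 1/(6 + T) (F(T) = 1/(T + 6) = 1/(6 + T))
(3*x)*F(-5) = (3*(-23))/(6 - 5) = -69/1 = -69*1 = -69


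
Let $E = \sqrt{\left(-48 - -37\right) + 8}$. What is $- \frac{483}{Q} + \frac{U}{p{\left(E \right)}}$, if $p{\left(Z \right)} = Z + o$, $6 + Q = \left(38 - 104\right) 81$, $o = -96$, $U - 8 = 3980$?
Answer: $\frac{- 7099136 i + 161 \sqrt{3}}{1784 \left(\sqrt{3} + 96 i\right)} \approx -41.438 - 0.74926 i$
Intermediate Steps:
$U = 3988$ ($U = 8 + 3980 = 3988$)
$E = i \sqrt{3}$ ($E = \sqrt{\left(-48 + 37\right) + 8} = \sqrt{-11 + 8} = \sqrt{-3} = i \sqrt{3} \approx 1.732 i$)
$Q = -5352$ ($Q = -6 + \left(38 - 104\right) 81 = -6 - 5346 = -5352$)
$p{\left(Z \right)} = -96 + Z$ ($p{\left(Z \right)} = Z - 96 = -96 + Z$)
$- \frac{483}{Q} + \frac{U}{p{\left(E \right)}} = - \frac{483}{-5352} + \frac{3988}{-96 + i \sqrt{3}} = \left(-483\right) \left(- \frac{1}{5352}\right) + \frac{3988}{-96 + i \sqrt{3}} = \frac{161}{1784} + \frac{3988}{-96 + i \sqrt{3}}$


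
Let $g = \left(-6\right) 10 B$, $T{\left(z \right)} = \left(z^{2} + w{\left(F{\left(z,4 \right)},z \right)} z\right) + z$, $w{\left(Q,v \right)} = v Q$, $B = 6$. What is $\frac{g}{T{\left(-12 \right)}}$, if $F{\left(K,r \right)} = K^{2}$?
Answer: $- \frac{30}{1739} \approx -0.017251$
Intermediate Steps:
$w{\left(Q,v \right)} = Q v$
$T{\left(z \right)} = z + z^{2} + z^{4}$ ($T{\left(z \right)} = \left(z^{2} + z^{2} z z\right) + z = \left(z^{2} + z^{3} z\right) + z = \left(z^{2} + z^{4}\right) + z = z + z^{2} + z^{4}$)
$g = -360$ ($g = \left(-6\right) 10 \cdot 6 = \left(-60\right) 6 = -360$)
$\frac{g}{T{\left(-12 \right)}} = - \frac{360}{\left(-12\right) \left(1 - 12 + \left(-12\right)^{3}\right)} = - \frac{360}{\left(-12\right) \left(1 - 12 - 1728\right)} = - \frac{360}{\left(-12\right) \left(-1739\right)} = - \frac{360}{20868} = \left(-360\right) \frac{1}{20868} = - \frac{30}{1739}$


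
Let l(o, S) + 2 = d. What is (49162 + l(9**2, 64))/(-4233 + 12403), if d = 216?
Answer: 24688/4085 ≈ 6.0436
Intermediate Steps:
l(o, S) = 214 (l(o, S) = -2 + 216 = 214)
(49162 + l(9**2, 64))/(-4233 + 12403) = (49162 + 214)/(-4233 + 12403) = 49376/8170 = 49376*(1/8170) = 24688/4085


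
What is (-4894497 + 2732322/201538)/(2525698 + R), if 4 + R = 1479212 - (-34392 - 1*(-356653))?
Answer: -21444008784/16134628435 ≈ -1.3291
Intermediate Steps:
R = 1156947 (R = -4 + (1479212 - (-34392 - 1*(-356653))) = -4 + (1479212 - (-34392 + 356653)) = -4 + (1479212 - 1*322261) = -4 + (1479212 - 322261) = -4 + 1156951 = 1156947)
(-4894497 + 2732322/201538)/(2525698 + R) = (-4894497 + 2732322/201538)/(2525698 + 1156947) = (-4894497 + 2732322*(1/201538))/3682645 = (-4894497 + 1366161/100769)*(1/3682645) = -493212202032/100769*1/3682645 = -21444008784/16134628435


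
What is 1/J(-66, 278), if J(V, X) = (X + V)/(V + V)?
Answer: -33/53 ≈ -0.62264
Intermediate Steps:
J(V, X) = (V + X)/(2*V) (J(V, X) = (V + X)/((2*V)) = (V + X)*(1/(2*V)) = (V + X)/(2*V))
1/J(-66, 278) = 1/((½)*(-66 + 278)/(-66)) = 1/((½)*(-1/66)*212) = 1/(-53/33) = -33/53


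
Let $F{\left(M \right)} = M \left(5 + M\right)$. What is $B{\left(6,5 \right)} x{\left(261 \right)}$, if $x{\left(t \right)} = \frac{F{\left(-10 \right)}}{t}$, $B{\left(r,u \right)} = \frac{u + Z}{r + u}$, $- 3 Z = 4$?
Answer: $\frac{50}{783} \approx 0.063857$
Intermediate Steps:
$Z = - \frac{4}{3}$ ($Z = \left(- \frac{1}{3}\right) 4 = - \frac{4}{3} \approx -1.3333$)
$B{\left(r,u \right)} = \frac{- \frac{4}{3} + u}{r + u}$ ($B{\left(r,u \right)} = \frac{u - \frac{4}{3}}{r + u} = \frac{- \frac{4}{3} + u}{r + u}$)
$x{\left(t \right)} = \frac{50}{t}$ ($x{\left(t \right)} = \frac{\left(-10\right) \left(5 - 10\right)}{t} = \frac{\left(-10\right) \left(-5\right)}{t} = \frac{50}{t}$)
$B{\left(6,5 \right)} x{\left(261 \right)} = \frac{- \frac{4}{3} + 5}{6 + 5} \cdot \frac{50}{261} = \frac{1}{11} \cdot \frac{11}{3} \cdot 50 \cdot \frac{1}{261} = \frac{1}{11} \cdot \frac{11}{3} \cdot \frac{50}{261} = \frac{1}{3} \cdot \frac{50}{261} = \frac{50}{783}$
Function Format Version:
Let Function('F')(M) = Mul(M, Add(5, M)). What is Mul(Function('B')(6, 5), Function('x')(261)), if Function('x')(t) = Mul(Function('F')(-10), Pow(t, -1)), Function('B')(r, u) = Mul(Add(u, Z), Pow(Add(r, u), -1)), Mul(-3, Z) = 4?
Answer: Rational(50, 783) ≈ 0.063857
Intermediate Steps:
Z = Rational(-4, 3) (Z = Mul(Rational(-1, 3), 4) = Rational(-4, 3) ≈ -1.3333)
Function('B')(r, u) = Mul(Pow(Add(r, u), -1), Add(Rational(-4, 3), u)) (Function('B')(r, u) = Mul(Add(u, Rational(-4, 3)), Pow(Add(r, u), -1)) = Mul(Add(Rational(-4, 3), u), Pow(Add(r, u), -1)) = Mul(Pow(Add(r, u), -1), Add(Rational(-4, 3), u)))
Function('x')(t) = Mul(50, Pow(t, -1)) (Function('x')(t) = Mul(Mul(-10, Add(5, -10)), Pow(t, -1)) = Mul(Mul(-10, -5), Pow(t, -1)) = Mul(50, Pow(t, -1)))
Mul(Function('B')(6, 5), Function('x')(261)) = Mul(Mul(Pow(Add(6, 5), -1), Add(Rational(-4, 3), 5)), Mul(50, Pow(261, -1))) = Mul(Mul(Pow(11, -1), Rational(11, 3)), Mul(50, Rational(1, 261))) = Mul(Mul(Rational(1, 11), Rational(11, 3)), Rational(50, 261)) = Mul(Rational(1, 3), Rational(50, 261)) = Rational(50, 783)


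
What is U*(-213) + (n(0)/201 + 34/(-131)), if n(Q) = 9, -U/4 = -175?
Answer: -1308652585/8777 ≈ -1.4910e+5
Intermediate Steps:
U = 700 (U = -4*(-175) = 700)
U*(-213) + (n(0)/201 + 34/(-131)) = 700*(-213) + (9/201 + 34/(-131)) = -149100 + (9*(1/201) + 34*(-1/131)) = -149100 + (3/67 - 34/131) = -149100 - 1885/8777 = -1308652585/8777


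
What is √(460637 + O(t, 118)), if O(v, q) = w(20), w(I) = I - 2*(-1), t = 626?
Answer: √460659 ≈ 678.72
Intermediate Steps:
w(I) = 2 + I (w(I) = I + 2 = 2 + I)
O(v, q) = 22 (O(v, q) = 2 + 20 = 22)
√(460637 + O(t, 118)) = √(460637 + 22) = √460659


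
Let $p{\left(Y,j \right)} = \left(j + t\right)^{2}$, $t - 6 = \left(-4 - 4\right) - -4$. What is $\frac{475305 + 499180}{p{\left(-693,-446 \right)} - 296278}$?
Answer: $- \frac{974485}{99142} \approx -9.8292$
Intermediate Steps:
$t = 2$ ($t = 6 - 4 = 2$)
$p{\left(Y,j \right)} = \left(2 + j\right)^{2}$ ($p{\left(Y,j \right)} = \left(j + 2\right)^{2} = \left(2 + j\right)^{2}$)
$\frac{475305 + 499180}{p{\left(-693,-446 \right)} - 296278} = \frac{475305 + 499180}{\left(2 - 446\right)^{2} - 296278} = \frac{974485}{\left(-444\right)^{2} - 296278} = \frac{974485}{197136 - 296278} = \frac{974485}{-99142} = 974485 \left(- \frac{1}{99142}\right) = - \frac{974485}{99142}$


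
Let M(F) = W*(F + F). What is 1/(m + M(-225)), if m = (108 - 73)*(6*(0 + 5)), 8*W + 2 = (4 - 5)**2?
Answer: 4/4425 ≈ 0.00090395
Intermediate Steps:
W = -1/8 (W = -1/4 + (4 - 5)**2/8 = -1/4 + (1/8)*(-1)**2 = -1/4 + (1/8)*1 = -1/4 + 1/8 = -1/8 ≈ -0.12500)
M(F) = -F/4 (M(F) = -(F + F)/8 = -F/4)
m = 1050 (m = 35*(6*5) = 35*30 = 1050)
1/(m + M(-225)) = 1/(1050 - 1/4*(-225)) = 1/(1050 + 225/4) = 1/(4425/4) = 4/4425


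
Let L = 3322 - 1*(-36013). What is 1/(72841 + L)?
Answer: 1/112176 ≈ 8.9146e-6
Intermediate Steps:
L = 39335 (L = 3322 + 36013 = 39335)
1/(72841 + L) = 1/(72841 + 39335) = 1/112176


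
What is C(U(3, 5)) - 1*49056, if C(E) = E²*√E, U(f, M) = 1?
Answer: -49055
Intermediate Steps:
C(E) = E^(5/2)
C(U(3, 5)) - 1*49056 = 1^(5/2) - 1*49056 = 1 - 49056 = -49055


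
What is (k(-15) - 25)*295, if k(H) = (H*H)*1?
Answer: 59000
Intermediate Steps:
k(H) = H² (k(H) = H²*1 = H²)
(k(-15) - 25)*295 = ((-15)² - 25)*295 = (225 - 25)*295 = 200*295 = 59000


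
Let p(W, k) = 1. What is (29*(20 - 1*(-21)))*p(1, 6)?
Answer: 1189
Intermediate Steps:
(29*(20 - 1*(-21)))*p(1, 6) = (29*(20 - 1*(-21)))*1 = (29*(20 + 21))*1 = (29*41)*1 = 1189*1 = 1189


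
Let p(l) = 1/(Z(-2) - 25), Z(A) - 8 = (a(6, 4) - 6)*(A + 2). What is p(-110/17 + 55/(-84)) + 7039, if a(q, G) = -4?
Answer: 119662/17 ≈ 7038.9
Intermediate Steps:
Z(A) = -12 - 10*A (Z(A) = 8 + (-4 - 6)*(A + 2) = 8 - 10*(2 + A) = 8 + (-20 - 10*A) = -12 - 10*A)
p(l) = -1/17 (p(l) = 1/((-12 - 10*(-2)) - 25) = 1/((-12 + 20) - 25) = 1/(8 - 25) = 1/(-17) = -1/17)
p(-110/17 + 55/(-84)) + 7039 = -1/17 + 7039 = 119662/17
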